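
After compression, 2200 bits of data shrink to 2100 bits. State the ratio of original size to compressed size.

Compression ratio = Original / Compressed
= 2200 / 2100 = 1.05:1


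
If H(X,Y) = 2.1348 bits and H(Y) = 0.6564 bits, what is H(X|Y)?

Chain rule: H(X,Y) = H(X|Y) + H(Y)
H(X|Y) = H(X,Y) - H(Y) = 2.1348 - 0.6564 = 1.4784 bits


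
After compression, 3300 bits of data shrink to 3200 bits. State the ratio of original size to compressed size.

Compression ratio = Original / Compressed
= 3300 / 3200 = 1.03:1


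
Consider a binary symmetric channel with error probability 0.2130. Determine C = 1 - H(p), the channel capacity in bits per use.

For BSC with error probability p:
C = 1 - H(p) where H(p) is binary entropy
H(0.2130) = -0.2130 × log₂(0.2130) - 0.7870 × log₂(0.7870)
H(p) = 0.7472
C = 1 - 0.7472 = 0.2528 bits/use


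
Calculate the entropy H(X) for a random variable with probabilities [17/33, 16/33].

H(X) = -Σ p(x) log₂ p(x)
  -17/33 × log₂(17/33) = 0.4930
  -16/33 × log₂(16/33) = 0.5064
H(X) = 0.9993 bits


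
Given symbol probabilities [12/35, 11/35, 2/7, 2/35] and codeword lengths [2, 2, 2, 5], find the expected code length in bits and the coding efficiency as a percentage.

Average length L = Σ p_i × l_i = 2.1714 bits
Entropy H = 1.8066 bits
Efficiency η = H/L × 100% = 83.20%


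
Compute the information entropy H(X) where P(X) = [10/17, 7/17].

H(X) = -Σ p(x) log₂ p(x)
  -10/17 × log₂(10/17) = 0.4503
  -7/17 × log₂(7/17) = 0.5271
H(X) = 0.9774 bits


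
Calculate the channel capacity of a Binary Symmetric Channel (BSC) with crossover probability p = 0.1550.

For BSC with error probability p:
C = 1 - H(p) where H(p) is binary entropy
H(0.1550) = -0.1550 × log₂(0.1550) - 0.8450 × log₂(0.8450)
H(p) = 0.6222
C = 1 - 0.6222 = 0.3778 bits/use


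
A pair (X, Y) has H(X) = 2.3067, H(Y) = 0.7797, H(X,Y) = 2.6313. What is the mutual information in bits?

I(X;Y) = H(X) + H(Y) - H(X,Y)
I(X;Y) = 2.3067 + 0.7797 - 2.6313 = 0.4551 bits


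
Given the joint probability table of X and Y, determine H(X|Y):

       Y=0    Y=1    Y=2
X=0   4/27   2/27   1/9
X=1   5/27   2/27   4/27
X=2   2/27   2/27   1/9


H(X|Y) = Σ_y p(y) H(X|Y=y)
  p(Y=0) = 11/27, H(X|Y=0) = 1.4949
  p(Y=1) = 2/9, H(X|Y=1) = 1.5850
  p(Y=2) = 10/27, H(X|Y=2) = 1.5710
H(X|Y) = 0.4074×1.4949 + 0.2222×1.5850 + 0.3704×1.5710 = 1.5431 bits


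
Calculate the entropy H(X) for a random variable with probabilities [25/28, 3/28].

H(X) = -Σ p(x) log₂ p(x)
  -25/28 × log₂(25/28) = 0.1460
  -3/28 × log₂(3/28) = 0.3453
H(X) = 0.4912 bits


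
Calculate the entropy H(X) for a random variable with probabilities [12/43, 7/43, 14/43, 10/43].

H(X) = -Σ p(x) log₂ p(x)
  -12/43 × log₂(12/43) = 0.5139
  -7/43 × log₂(7/43) = 0.4263
  -14/43 × log₂(14/43) = 0.5271
  -10/43 × log₂(10/43) = 0.4894
H(X) = 1.9567 bits


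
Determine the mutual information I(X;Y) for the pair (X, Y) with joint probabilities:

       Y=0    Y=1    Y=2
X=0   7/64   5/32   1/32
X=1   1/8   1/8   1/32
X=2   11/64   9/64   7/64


H(X) = 1.5601, H(Y) = 1.4899, H(X,Y) = 3.0140
I(X;Y) = H(X) + H(Y) - H(X,Y) = 0.0360 bits


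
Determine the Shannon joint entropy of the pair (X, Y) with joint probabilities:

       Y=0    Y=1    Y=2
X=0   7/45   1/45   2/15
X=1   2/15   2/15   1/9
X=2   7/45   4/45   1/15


H(X,Y) = -Σ p(x,y) log₂ p(x,y)
  p(0,0)=7/45: -0.1556 × log₂(0.1556) = 0.4176
  p(0,1)=1/45: -0.0222 × log₂(0.0222) = 0.1220
  p(0,2)=2/15: -0.1333 × log₂(0.1333) = 0.3876
  p(1,0)=2/15: -0.1333 × log₂(0.1333) = 0.3876
  p(1,1)=2/15: -0.1333 × log₂(0.1333) = 0.3876
  p(1,2)=1/9: -0.1111 × log₂(0.1111) = 0.3522
  p(2,0)=7/45: -0.1556 × log₂(0.1556) = 0.4176
  p(2,1)=4/45: -0.0889 × log₂(0.0889) = 0.3104
  p(2,2)=1/15: -0.0667 × log₂(0.0667) = 0.2605
H(X,Y) = 3.0430 bits


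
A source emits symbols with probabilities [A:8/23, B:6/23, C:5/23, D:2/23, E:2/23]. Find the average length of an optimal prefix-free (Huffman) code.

Huffman tree construction:
Combine smallest probabilities repeatedly
Resulting codes:
  A: 11 (length 2)
  B: 10 (length 2)
  C: 01 (length 2)
  D: 000 (length 3)
  E: 001 (length 3)
Average length = Σ p(s) × length(s) = 2.1739 bits


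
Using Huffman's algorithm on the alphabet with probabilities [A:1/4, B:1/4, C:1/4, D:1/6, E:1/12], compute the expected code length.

Huffman tree construction:
Combine smallest probabilities repeatedly
Resulting codes:
  A: 00 (length 2)
  B: 01 (length 2)
  C: 10 (length 2)
  D: 111 (length 3)
  E: 110 (length 3)
Average length = Σ p(s) × length(s) = 2.2500 bits


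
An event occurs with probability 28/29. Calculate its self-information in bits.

Information content I(x) = -log₂(p(x))
I = -log₂(28/29) = -log₂(0.9655)
I = 0.0506 bits


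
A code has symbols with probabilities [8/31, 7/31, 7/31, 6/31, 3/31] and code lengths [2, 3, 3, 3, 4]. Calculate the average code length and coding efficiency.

Average length L = Σ p_i × l_i = 2.8387 bits
Entropy H = 2.2585 bits
Efficiency η = H/L × 100% = 79.56%


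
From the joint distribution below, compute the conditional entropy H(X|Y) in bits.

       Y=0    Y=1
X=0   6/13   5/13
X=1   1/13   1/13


H(X|Y) = Σ_y p(y) H(X|Y=y)
  p(Y=0) = 7/13, H(X|Y=0) = 0.5917
  p(Y=1) = 6/13, H(X|Y=1) = 0.6500
H(X|Y) = 0.5385×0.5917 + 0.4615×0.6500 = 0.6186 bits


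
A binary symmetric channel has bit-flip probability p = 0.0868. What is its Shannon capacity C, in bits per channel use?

For BSC with error probability p:
C = 1 - H(p) where H(p) is binary entropy
H(0.0868) = -0.0868 × log₂(0.0868) - 0.9132 × log₂(0.9132)
H(p) = 0.4257
C = 1 - 0.4257 = 0.5743 bits/use


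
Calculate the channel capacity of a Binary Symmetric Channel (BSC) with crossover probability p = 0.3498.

For BSC with error probability p:
C = 1 - H(p) where H(p) is binary entropy
H(0.3498) = -0.3498 × log₂(0.3498) - 0.6502 × log₂(0.6502)
H(p) = 0.9339
C = 1 - 0.9339 = 0.0661 bits/use


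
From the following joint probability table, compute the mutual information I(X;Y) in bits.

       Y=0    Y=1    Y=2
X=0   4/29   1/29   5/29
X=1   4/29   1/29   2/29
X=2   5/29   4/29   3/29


H(X) = 1.5514, H(Y) = 1.5189, H(X,Y) = 2.9968
I(X;Y) = H(X) + H(Y) - H(X,Y) = 0.0735 bits


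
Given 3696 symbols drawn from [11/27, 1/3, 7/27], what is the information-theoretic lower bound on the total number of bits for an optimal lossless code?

Entropy H = 1.5610 bits/symbol
Minimum bits = H × n = 1.5610 × 3696
= 5769.51 bits


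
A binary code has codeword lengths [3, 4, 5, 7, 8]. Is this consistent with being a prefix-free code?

Kraft inequality: Σ 2^(-l_i) ≤ 1 for prefix-free code
Calculating: 2^(-3) + 2^(-4) + 2^(-5) + 2^(-7) + 2^(-8)
= 0.125 + 0.0625 + 0.03125 + 0.0078125 + 0.00390625
= 0.2305
Since 0.2305 ≤ 1, prefix-free code exists


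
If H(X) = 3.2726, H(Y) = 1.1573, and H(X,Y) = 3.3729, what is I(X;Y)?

I(X;Y) = H(X) + H(Y) - H(X,Y)
I(X;Y) = 3.2726 + 1.1573 - 3.3729 = 1.057 bits


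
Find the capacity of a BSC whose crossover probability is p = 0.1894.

For BSC with error probability p:
C = 1 - H(p) where H(p) is binary entropy
H(0.1894) = -0.1894 × log₂(0.1894) - 0.8106 × log₂(0.8106)
H(p) = 0.7002
C = 1 - 0.7002 = 0.2998 bits/use


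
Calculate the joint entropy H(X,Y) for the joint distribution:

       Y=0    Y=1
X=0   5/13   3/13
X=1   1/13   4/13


H(X,Y) = -Σ p(x,y) log₂ p(x,y)
  p(0,0)=5/13: -0.3846 × log₂(0.3846) = 0.5302
  p(0,1)=3/13: -0.2308 × log₂(0.2308) = 0.4882
  p(1,0)=1/13: -0.0769 × log₂(0.0769) = 0.2846
  p(1,1)=4/13: -0.3077 × log₂(0.3077) = 0.5232
H(X,Y) = 1.8262 bits


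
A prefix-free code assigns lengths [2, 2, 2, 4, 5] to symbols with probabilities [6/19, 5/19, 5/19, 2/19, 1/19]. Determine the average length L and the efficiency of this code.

Average length L = Σ p_i × l_i = 2.3684 bits
Entropy H = 2.1043 bits
Efficiency η = H/L × 100% = 88.85%


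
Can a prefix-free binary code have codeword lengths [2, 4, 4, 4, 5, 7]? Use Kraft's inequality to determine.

Kraft inequality: Σ 2^(-l_i) ≤ 1 for prefix-free code
Calculating: 2^(-2) + 2^(-4) + 2^(-4) + 2^(-4) + 2^(-5) + 2^(-7)
= 0.25 + 0.0625 + 0.0625 + 0.0625 + 0.03125 + 0.0078125
= 0.4766
Since 0.4766 ≤ 1, prefix-free code exists


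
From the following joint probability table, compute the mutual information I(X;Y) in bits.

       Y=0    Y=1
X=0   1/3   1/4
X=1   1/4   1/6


H(X) = 0.9799, H(Y) = 0.9799, H(X,Y) = 1.9591
I(X;Y) = H(X) + H(Y) - H(X,Y) = 0.0006 bits


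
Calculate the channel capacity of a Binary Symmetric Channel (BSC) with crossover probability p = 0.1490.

For BSC with error probability p:
C = 1 - H(p) where H(p) is binary entropy
H(0.1490) = -0.1490 × log₂(0.1490) - 0.8510 × log₂(0.8510)
H(p) = 0.6073
C = 1 - 0.6073 = 0.3927 bits/use


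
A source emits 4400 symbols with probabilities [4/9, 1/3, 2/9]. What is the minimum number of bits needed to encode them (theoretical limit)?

Entropy H = 1.5305 bits/symbol
Minimum bits = H × n = 1.5305 × 4400
= 6734.17 bits


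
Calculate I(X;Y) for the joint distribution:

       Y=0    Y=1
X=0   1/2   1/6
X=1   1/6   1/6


H(X) = 0.9183, H(Y) = 0.9183, H(X,Y) = 1.7925
I(X;Y) = H(X) + H(Y) - H(X,Y) = 0.0441 bits


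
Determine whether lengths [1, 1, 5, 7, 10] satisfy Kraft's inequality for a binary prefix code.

Kraft inequality: Σ 2^(-l_i) ≤ 1 for prefix-free code
Calculating: 2^(-1) + 2^(-1) + 2^(-5) + 2^(-7) + 2^(-10)
= 0.5 + 0.5 + 0.03125 + 0.0078125 + 0.0009765625
= 1.0400
Since 1.0400 > 1, prefix-free code does not exist


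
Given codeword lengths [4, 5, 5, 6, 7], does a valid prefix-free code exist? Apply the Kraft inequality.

Kraft inequality: Σ 2^(-l_i) ≤ 1 for prefix-free code
Calculating: 2^(-4) + 2^(-5) + 2^(-5) + 2^(-6) + 2^(-7)
= 0.0625 + 0.03125 + 0.03125 + 0.015625 + 0.0078125
= 0.1484
Since 0.1484 ≤ 1, prefix-free code exists


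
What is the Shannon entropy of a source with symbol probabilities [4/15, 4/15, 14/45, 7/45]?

H(X) = -Σ p(x) log₂ p(x)
  -4/15 × log₂(4/15) = 0.5085
  -4/15 × log₂(4/15) = 0.5085
  -14/45 × log₂(14/45) = 0.5241
  -7/45 × log₂(7/45) = 0.4176
H(X) = 1.9587 bits


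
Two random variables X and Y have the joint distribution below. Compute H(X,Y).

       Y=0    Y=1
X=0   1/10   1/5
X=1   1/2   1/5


H(X,Y) = -Σ p(x,y) log₂ p(x,y)
  p(0,0)=1/10: -0.1000 × log₂(0.1000) = 0.3322
  p(0,1)=1/5: -0.2000 × log₂(0.2000) = 0.4644
  p(1,0)=1/2: -0.5000 × log₂(0.5000) = 0.5000
  p(1,1)=1/5: -0.2000 × log₂(0.2000) = 0.4644
H(X,Y) = 1.7610 bits


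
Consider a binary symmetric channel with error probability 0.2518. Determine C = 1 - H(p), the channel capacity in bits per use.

For BSC with error probability p:
C = 1 - H(p) where H(p) is binary entropy
H(0.2518) = -0.2518 × log₂(0.2518) - 0.7482 × log₂(0.7482)
H(p) = 0.8141
C = 1 - 0.8141 = 0.1859 bits/use


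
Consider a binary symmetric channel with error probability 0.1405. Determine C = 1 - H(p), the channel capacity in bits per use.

For BSC with error probability p:
C = 1 - H(p) where H(p) is binary entropy
H(0.1405) = -0.1405 × log₂(0.1405) - 0.8595 × log₂(0.8595)
H(p) = 0.5855
C = 1 - 0.5855 = 0.4145 bits/use


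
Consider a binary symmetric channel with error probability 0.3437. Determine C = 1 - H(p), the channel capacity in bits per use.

For BSC with error probability p:
C = 1 - H(p) where H(p) is binary entropy
H(0.3437) = -0.3437 × log₂(0.3437) - 0.6563 × log₂(0.6563)
H(p) = 0.9283
C = 1 - 0.9283 = 0.0717 bits/use


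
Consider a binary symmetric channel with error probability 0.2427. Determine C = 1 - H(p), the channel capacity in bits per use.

For BSC with error probability p:
C = 1 - H(p) where H(p) is binary entropy
H(0.2427) = -0.2427 × log₂(0.2427) - 0.7573 × log₂(0.7573)
H(p) = 0.7995
C = 1 - 0.7995 = 0.2005 bits/use


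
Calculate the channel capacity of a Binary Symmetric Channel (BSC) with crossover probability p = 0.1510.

For BSC with error probability p:
C = 1 - H(p) where H(p) is binary entropy
H(0.1510) = -0.1510 × log₂(0.1510) - 0.8490 × log₂(0.8490)
H(p) = 0.6123
C = 1 - 0.6123 = 0.3877 bits/use


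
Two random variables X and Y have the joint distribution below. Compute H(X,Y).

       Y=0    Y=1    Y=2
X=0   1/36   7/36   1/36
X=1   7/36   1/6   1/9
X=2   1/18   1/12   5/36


H(X,Y) = -Σ p(x,y) log₂ p(x,y)
  p(0,0)=1/36: -0.0278 × log₂(0.0278) = 0.1436
  p(0,1)=7/36: -0.1944 × log₂(0.1944) = 0.4594
  p(0,2)=1/36: -0.0278 × log₂(0.0278) = 0.1436
  p(1,0)=7/36: -0.1944 × log₂(0.1944) = 0.4594
  p(1,1)=1/6: -0.1667 × log₂(0.1667) = 0.4308
  p(1,2)=1/9: -0.1111 × log₂(0.1111) = 0.3522
  p(2,0)=1/18: -0.0556 × log₂(0.0556) = 0.2317
  p(2,1)=1/12: -0.0833 × log₂(0.0833) = 0.2987
  p(2,2)=5/36: -0.1389 × log₂(0.1389) = 0.3956
H(X,Y) = 2.9150 bits


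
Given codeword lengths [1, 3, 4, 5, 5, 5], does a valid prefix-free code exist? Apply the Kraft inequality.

Kraft inequality: Σ 2^(-l_i) ≤ 1 for prefix-free code
Calculating: 2^(-1) + 2^(-3) + 2^(-4) + 2^(-5) + 2^(-5) + 2^(-5)
= 0.5 + 0.125 + 0.0625 + 0.03125 + 0.03125 + 0.03125
= 0.7812
Since 0.7812 ≤ 1, prefix-free code exists


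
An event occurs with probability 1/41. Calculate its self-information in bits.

Information content I(x) = -log₂(p(x))
I = -log₂(1/41) = -log₂(0.0244)
I = 5.3576 bits


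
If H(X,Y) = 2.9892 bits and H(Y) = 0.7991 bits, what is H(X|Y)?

Chain rule: H(X,Y) = H(X|Y) + H(Y)
H(X|Y) = H(X,Y) - H(Y) = 2.9892 - 0.7991 = 2.1901 bits


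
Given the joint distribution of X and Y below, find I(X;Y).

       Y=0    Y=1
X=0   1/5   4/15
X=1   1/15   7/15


H(X) = 0.9968, H(Y) = 0.8366, H(X,Y) = 1.7465
I(X;Y) = H(X) + H(Y) - H(X,Y) = 0.0870 bits


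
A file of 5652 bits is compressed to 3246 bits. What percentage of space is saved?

Space savings = (1 - Compressed/Original) × 100%
= (1 - 3246/5652) × 100%
= 42.57%


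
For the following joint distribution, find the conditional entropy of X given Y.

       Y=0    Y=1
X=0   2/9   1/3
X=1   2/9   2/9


H(X|Y) = Σ_y p(y) H(X|Y=y)
  p(Y=0) = 4/9, H(X|Y=0) = 1.0000
  p(Y=1) = 5/9, H(X|Y=1) = 0.9710
H(X|Y) = 0.4444×1.0000 + 0.5556×0.9710 = 0.9839 bits


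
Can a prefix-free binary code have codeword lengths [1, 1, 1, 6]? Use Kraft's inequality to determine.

Kraft inequality: Σ 2^(-l_i) ≤ 1 for prefix-free code
Calculating: 2^(-1) + 2^(-1) + 2^(-1) + 2^(-6)
= 0.5 + 0.5 + 0.5 + 0.015625
= 1.5156
Since 1.5156 > 1, prefix-free code does not exist


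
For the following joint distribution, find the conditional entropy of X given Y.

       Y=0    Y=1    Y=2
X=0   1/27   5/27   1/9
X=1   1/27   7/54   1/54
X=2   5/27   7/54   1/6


H(X|Y) = Σ_y p(y) H(X|Y=y)
  p(Y=0) = 7/27, H(X|Y=0) = 1.1488
  p(Y=1) = 4/9, H(X|Y=1) = 1.5632
  p(Y=2) = 8/27, H(X|Y=2) = 1.2476
H(X|Y) = 0.2593×1.1488 + 0.4444×1.5632 + 0.2963×1.2476 = 1.3622 bits


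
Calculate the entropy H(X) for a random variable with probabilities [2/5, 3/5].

H(X) = -Σ p(x) log₂ p(x)
  -2/5 × log₂(2/5) = 0.5288
  -3/5 × log₂(3/5) = 0.4422
H(X) = 0.9710 bits


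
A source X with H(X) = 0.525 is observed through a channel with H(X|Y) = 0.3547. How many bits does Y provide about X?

I(X;Y) = H(X) - H(X|Y)
I(X;Y) = 0.525 - 0.3547 = 0.1703 bits


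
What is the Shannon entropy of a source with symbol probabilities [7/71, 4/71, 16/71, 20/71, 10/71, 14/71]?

H(X) = -Σ p(x) log₂ p(x)
  -7/71 × log₂(7/71) = 0.3295
  -4/71 × log₂(4/71) = 0.2338
  -16/71 × log₂(16/71) = 0.4845
  -20/71 × log₂(20/71) = 0.5149
  -10/71 × log₂(10/71) = 0.3983
  -14/71 × log₂(14/71) = 0.4619
H(X) = 2.4228 bits


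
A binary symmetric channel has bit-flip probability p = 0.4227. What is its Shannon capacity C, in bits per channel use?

For BSC with error probability p:
C = 1 - H(p) where H(p) is binary entropy
H(0.4227) = -0.4227 × log₂(0.4227) - 0.5773 × log₂(0.5773)
H(p) = 0.9827
C = 1 - 0.9827 = 0.0173 bits/use


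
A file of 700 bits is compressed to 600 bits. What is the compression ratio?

Compression ratio = Original / Compressed
= 700 / 600 = 1.17:1


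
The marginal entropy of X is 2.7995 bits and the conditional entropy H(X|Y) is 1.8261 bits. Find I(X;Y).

I(X;Y) = H(X) - H(X|Y)
I(X;Y) = 2.7995 - 1.8261 = 0.9734 bits


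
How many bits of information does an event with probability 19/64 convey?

Information content I(x) = -log₂(p(x))
I = -log₂(19/64) = -log₂(0.2969)
I = 1.7521 bits


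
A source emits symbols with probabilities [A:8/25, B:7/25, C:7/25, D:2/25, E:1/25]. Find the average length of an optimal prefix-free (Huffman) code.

Huffman tree construction:
Combine smallest probabilities repeatedly
Resulting codes:
  A: 11 (length 2)
  B: 01 (length 2)
  C: 10 (length 2)
  D: 001 (length 3)
  E: 000 (length 3)
Average length = Σ p(s) × length(s) = 2.1200 bits


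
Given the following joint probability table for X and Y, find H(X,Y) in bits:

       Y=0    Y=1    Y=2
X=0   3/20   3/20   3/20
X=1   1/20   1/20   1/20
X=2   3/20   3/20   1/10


H(X,Y) = -Σ p(x,y) log₂ p(x,y)
  p(0,0)=3/20: -0.1500 × log₂(0.1500) = 0.4105
  p(0,1)=3/20: -0.1500 × log₂(0.1500) = 0.4105
  p(0,2)=3/20: -0.1500 × log₂(0.1500) = 0.4105
  p(1,0)=1/20: -0.0500 × log₂(0.0500) = 0.2161
  p(1,1)=1/20: -0.0500 × log₂(0.0500) = 0.2161
  p(1,2)=1/20: -0.0500 × log₂(0.0500) = 0.2161
  p(2,0)=3/20: -0.1500 × log₂(0.1500) = 0.4105
  p(2,1)=3/20: -0.1500 × log₂(0.1500) = 0.4105
  p(2,2)=1/10: -0.1000 × log₂(0.1000) = 0.3322
H(X,Y) = 3.0332 bits


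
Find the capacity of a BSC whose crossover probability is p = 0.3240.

For BSC with error probability p:
C = 1 - H(p) where H(p) is binary entropy
H(0.3240) = -0.3240 × log₂(0.3240) - 0.6760 × log₂(0.6760)
H(p) = 0.9087
C = 1 - 0.9087 = 0.0913 bits/use


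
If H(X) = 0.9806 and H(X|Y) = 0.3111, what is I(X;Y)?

I(X;Y) = H(X) - H(X|Y)
I(X;Y) = 0.9806 - 0.3111 = 0.6695 bits


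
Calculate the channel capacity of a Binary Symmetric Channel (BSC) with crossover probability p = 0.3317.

For BSC with error probability p:
C = 1 - H(p) where H(p) is binary entropy
H(0.3317) = -0.3317 × log₂(0.3317) - 0.6683 × log₂(0.6683)
H(p) = 0.9167
C = 1 - 0.9167 = 0.0833 bits/use


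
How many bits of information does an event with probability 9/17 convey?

Information content I(x) = -log₂(p(x))
I = -log₂(9/17) = -log₂(0.5294)
I = 0.9175 bits


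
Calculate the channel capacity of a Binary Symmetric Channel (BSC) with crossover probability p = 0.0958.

For BSC with error probability p:
C = 1 - H(p) where H(p) is binary entropy
H(0.0958) = -0.0958 × log₂(0.0958) - 0.9042 × log₂(0.9042)
H(p) = 0.4555
C = 1 - 0.4555 = 0.5445 bits/use


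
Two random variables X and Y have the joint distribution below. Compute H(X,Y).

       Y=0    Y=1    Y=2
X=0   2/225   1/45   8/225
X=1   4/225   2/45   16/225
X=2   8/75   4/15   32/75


H(X,Y) = -Σ p(x,y) log₂ p(x,y)
  p(0,0)=2/225: -0.0089 × log₂(0.0089) = 0.0606
  p(0,1)=1/45: -0.0222 × log₂(0.0222) = 0.1220
  p(0,2)=8/225: -0.0356 × log₂(0.0356) = 0.1712
  p(1,0)=4/225: -0.0178 × log₂(0.0178) = 0.1034
  p(1,1)=2/45: -0.0444 × log₂(0.0444) = 0.1996
  p(1,2)=16/225: -0.0711 × log₂(0.0711) = 0.2712
  p(2,0)=8/75: -0.1067 × log₂(0.1067) = 0.3444
  p(2,1)=4/15: -0.2667 × log₂(0.2667) = 0.5085
  p(2,2)=32/75: -0.4267 × log₂(0.4267) = 0.5243
H(X,Y) = 2.3052 bits


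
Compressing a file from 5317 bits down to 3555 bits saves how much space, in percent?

Space savings = (1 - Compressed/Original) × 100%
= (1 - 3555/5317) × 100%
= 33.14%


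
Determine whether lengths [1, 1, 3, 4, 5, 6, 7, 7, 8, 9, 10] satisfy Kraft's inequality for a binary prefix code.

Kraft inequality: Σ 2^(-l_i) ≤ 1 for prefix-free code
Calculating: 2^(-1) + 2^(-1) + 2^(-3) + 2^(-4) + 2^(-5) + 2^(-6) + 2^(-7) + 2^(-7) + 2^(-8) + 2^(-9) + 2^(-10)
= 0.5 + 0.5 + 0.125 + 0.0625 + 0.03125 + 0.015625 + 0.0078125 + 0.0078125 + 0.00390625 + 0.001953125 + 0.0009765625
= 1.2568
Since 1.2568 > 1, prefix-free code does not exist


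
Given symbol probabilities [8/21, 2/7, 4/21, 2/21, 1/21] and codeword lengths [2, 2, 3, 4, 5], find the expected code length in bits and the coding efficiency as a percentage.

Average length L = Σ p_i × l_i = 2.5238 bits
Entropy H = 2.0347 bits
Efficiency η = H/L × 100% = 80.62%


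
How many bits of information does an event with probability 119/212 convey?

Information content I(x) = -log₂(p(x))
I = -log₂(119/212) = -log₂(0.5613)
I = 0.8331 bits


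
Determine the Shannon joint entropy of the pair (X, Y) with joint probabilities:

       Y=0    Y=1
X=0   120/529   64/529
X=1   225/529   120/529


H(X,Y) = -Σ p(x,y) log₂ p(x,y)
  p(0,0)=120/529: -0.2268 × log₂(0.2268) = 0.4855
  p(0,1)=64/529: -0.1210 × log₂(0.1210) = 0.3687
  p(1,0)=225/529: -0.4253 × log₂(0.4253) = 0.5246
  p(1,1)=120/529: -0.2268 × log₂(0.2268) = 0.4855
H(X,Y) = 1.8642 bits


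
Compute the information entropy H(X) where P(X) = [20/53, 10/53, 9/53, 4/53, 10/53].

H(X) = -Σ p(x) log₂ p(x)
  -20/53 × log₂(20/53) = 0.5306
  -10/53 × log₂(10/53) = 0.4540
  -9/53 × log₂(9/53) = 0.4344
  -4/53 × log₂(4/53) = 0.2814
  -10/53 × log₂(10/53) = 0.4540
H(X) = 2.1542 bits


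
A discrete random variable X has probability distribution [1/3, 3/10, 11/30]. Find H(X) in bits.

H(X) = -Σ p(x) log₂ p(x)
  -1/3 × log₂(1/3) = 0.5283
  -3/10 × log₂(3/10) = 0.5211
  -11/30 × log₂(11/30) = 0.5307
H(X) = 1.5801 bits


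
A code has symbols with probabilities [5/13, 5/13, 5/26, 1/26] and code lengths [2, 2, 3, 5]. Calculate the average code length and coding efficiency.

Average length L = Σ p_i × l_i = 2.3077 bits
Entropy H = 1.6986 bits
Efficiency η = H/L × 100% = 73.61%


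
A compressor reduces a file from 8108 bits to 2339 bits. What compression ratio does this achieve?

Compression ratio = Original / Compressed
= 8108 / 2339 = 3.47:1


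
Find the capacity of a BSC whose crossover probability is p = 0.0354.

For BSC with error probability p:
C = 1 - H(p) where H(p) is binary entropy
H(0.0354) = -0.0354 × log₂(0.0354) - 0.9646 × log₂(0.9646)
H(p) = 0.2208
C = 1 - 0.2208 = 0.7792 bits/use


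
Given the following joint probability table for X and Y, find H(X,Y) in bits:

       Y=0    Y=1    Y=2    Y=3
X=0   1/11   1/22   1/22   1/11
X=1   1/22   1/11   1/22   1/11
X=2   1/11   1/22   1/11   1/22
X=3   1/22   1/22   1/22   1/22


H(X,Y) = -Σ p(x,y) log₂ p(x,y)
  p(0,0)=1/11: -0.0909 × log₂(0.0909) = 0.3145
  p(0,1)=1/22: -0.0455 × log₂(0.0455) = 0.2027
  p(0,2)=1/22: -0.0455 × log₂(0.0455) = 0.2027
  p(0,3)=1/11: -0.0909 × log₂(0.0909) = 0.3145
  p(1,0)=1/22: -0.0455 × log₂(0.0455) = 0.2027
  p(1,1)=1/11: -0.0909 × log₂(0.0909) = 0.3145
  p(1,2)=1/22: -0.0455 × log₂(0.0455) = 0.2027
  p(1,3)=1/11: -0.0909 × log₂(0.0909) = 0.3145
  p(2,0)=1/11: -0.0909 × log₂(0.0909) = 0.3145
  p(2,1)=1/22: -0.0455 × log₂(0.0455) = 0.2027
  p(2,2)=1/11: -0.0909 × log₂(0.0909) = 0.3145
  p(2,3)=1/22: -0.0455 × log₂(0.0455) = 0.2027
  p(3,0)=1/22: -0.0455 × log₂(0.0455) = 0.2027
  p(3,1)=1/22: -0.0455 × log₂(0.0455) = 0.2027
  p(3,2)=1/22: -0.0455 × log₂(0.0455) = 0.2027
  p(3,3)=1/22: -0.0455 × log₂(0.0455) = 0.2027
H(X,Y) = 3.9140 bits


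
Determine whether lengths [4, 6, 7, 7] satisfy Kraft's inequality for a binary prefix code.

Kraft inequality: Σ 2^(-l_i) ≤ 1 for prefix-free code
Calculating: 2^(-4) + 2^(-6) + 2^(-7) + 2^(-7)
= 0.0625 + 0.015625 + 0.0078125 + 0.0078125
= 0.0938
Since 0.0938 ≤ 1, prefix-free code exists


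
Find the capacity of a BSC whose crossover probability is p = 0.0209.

For BSC with error probability p:
C = 1 - H(p) where H(p) is binary entropy
H(0.0209) = -0.0209 × log₂(0.0209) - 0.9791 × log₂(0.9791)
H(p) = 0.1465
C = 1 - 0.1465 = 0.8535 bits/use


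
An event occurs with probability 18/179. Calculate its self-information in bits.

Information content I(x) = -log₂(p(x))
I = -log₂(18/179) = -log₂(0.1006)
I = 3.3139 bits


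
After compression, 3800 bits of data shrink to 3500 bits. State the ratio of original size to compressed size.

Compression ratio = Original / Compressed
= 3800 / 3500 = 1.09:1


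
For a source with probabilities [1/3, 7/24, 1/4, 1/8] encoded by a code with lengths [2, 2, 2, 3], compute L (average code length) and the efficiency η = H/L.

Average length L = Σ p_i × l_i = 2.1250 bits
Entropy H = 1.9218 bits
Efficiency η = H/L × 100% = 90.44%


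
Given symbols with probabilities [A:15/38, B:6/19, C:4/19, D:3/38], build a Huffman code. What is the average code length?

Huffman tree construction:
Combine smallest probabilities repeatedly
Resulting codes:
  A: 0 (length 1)
  B: 11 (length 2)
  C: 101 (length 3)
  D: 100 (length 3)
Average length = Σ p(s) × length(s) = 1.8947 bits


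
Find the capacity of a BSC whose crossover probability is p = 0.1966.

For BSC with error probability p:
C = 1 - H(p) where H(p) is binary entropy
H(0.1966) = -0.1966 × log₂(0.1966) - 0.8034 × log₂(0.8034)
H(p) = 0.7151
C = 1 - 0.7151 = 0.2849 bits/use


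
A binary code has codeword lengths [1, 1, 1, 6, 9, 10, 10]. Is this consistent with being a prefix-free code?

Kraft inequality: Σ 2^(-l_i) ≤ 1 for prefix-free code
Calculating: 2^(-1) + 2^(-1) + 2^(-1) + 2^(-6) + 2^(-9) + 2^(-10) + 2^(-10)
= 0.5 + 0.5 + 0.5 + 0.015625 + 0.001953125 + 0.0009765625 + 0.0009765625
= 1.5195
Since 1.5195 > 1, prefix-free code does not exist


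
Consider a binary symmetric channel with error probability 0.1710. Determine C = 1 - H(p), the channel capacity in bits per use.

For BSC with error probability p:
C = 1 - H(p) where H(p) is binary entropy
H(0.1710) = -0.1710 × log₂(0.1710) - 0.8290 × log₂(0.8290)
H(p) = 0.6600
C = 1 - 0.6600 = 0.3400 bits/use


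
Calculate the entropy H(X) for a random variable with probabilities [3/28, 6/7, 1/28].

H(X) = -Σ p(x) log₂ p(x)
  -3/28 × log₂(3/28) = 0.3453
  -6/7 × log₂(6/7) = 0.1906
  -1/28 × log₂(1/28) = 0.1717
H(X) = 0.7076 bits


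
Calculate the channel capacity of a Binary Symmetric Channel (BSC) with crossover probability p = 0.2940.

For BSC with error probability p:
C = 1 - H(p) where H(p) is binary entropy
H(0.2940) = -0.2940 × log₂(0.2940) - 0.7060 × log₂(0.7060)
H(p) = 0.8738
C = 1 - 0.8738 = 0.1262 bits/use


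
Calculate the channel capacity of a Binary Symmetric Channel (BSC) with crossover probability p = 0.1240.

For BSC with error probability p:
C = 1 - H(p) where H(p) is binary entropy
H(0.1240) = -0.1240 × log₂(0.1240) - 0.8760 × log₂(0.8760)
H(p) = 0.5408
C = 1 - 0.5408 = 0.4592 bits/use


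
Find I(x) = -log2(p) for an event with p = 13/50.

Information content I(x) = -log₂(p(x))
I = -log₂(13/50) = -log₂(0.2600)
I = 1.9434 bits


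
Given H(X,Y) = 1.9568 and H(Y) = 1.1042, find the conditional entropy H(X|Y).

Chain rule: H(X,Y) = H(X|Y) + H(Y)
H(X|Y) = H(X,Y) - H(Y) = 1.9568 - 1.1042 = 0.8526 bits


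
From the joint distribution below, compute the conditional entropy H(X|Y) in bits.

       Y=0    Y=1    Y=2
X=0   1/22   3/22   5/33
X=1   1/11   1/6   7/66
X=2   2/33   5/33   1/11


H(X|Y) = Σ_y p(y) H(X|Y=y)
  p(Y=0) = 13/66, H(X|Y=0) = 1.5262
  p(Y=1) = 5/11, H(X|Y=1) = 1.5801
  p(Y=2) = 23/66, H(X|Y=2) = 1.5505
H(X|Y) = 0.1970×1.5262 + 0.4545×1.5801 + 0.3485×1.5505 = 1.5592 bits


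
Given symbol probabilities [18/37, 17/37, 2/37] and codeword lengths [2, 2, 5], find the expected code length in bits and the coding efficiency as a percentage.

Average length L = Σ p_i × l_i = 2.1622 bits
Entropy H = 1.2488 bits
Efficiency η = H/L × 100% = 57.76%


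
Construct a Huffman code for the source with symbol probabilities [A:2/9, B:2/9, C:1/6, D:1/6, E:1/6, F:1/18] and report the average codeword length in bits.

Huffman tree construction:
Combine smallest probabilities repeatedly
Resulting codes:
  A: 00 (length 2)
  B: 01 (length 2)
  C: 101 (length 3)
  D: 110 (length 3)
  E: 111 (length 3)
  F: 100 (length 3)
Average length = Σ p(s) × length(s) = 2.5556 bits


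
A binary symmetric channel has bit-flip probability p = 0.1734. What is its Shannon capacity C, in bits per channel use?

For BSC with error probability p:
C = 1 - H(p) where H(p) is binary entropy
H(0.1734) = -0.1734 × log₂(0.1734) - 0.8266 × log₂(0.8266)
H(p) = 0.6654
C = 1 - 0.6654 = 0.3346 bits/use


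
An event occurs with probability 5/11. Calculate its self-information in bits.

Information content I(x) = -log₂(p(x))
I = -log₂(5/11) = -log₂(0.4545)
I = 1.1375 bits


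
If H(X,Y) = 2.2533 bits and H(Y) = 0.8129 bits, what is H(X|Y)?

Chain rule: H(X,Y) = H(X|Y) + H(Y)
H(X|Y) = H(X,Y) - H(Y) = 2.2533 - 0.8129 = 1.4404 bits


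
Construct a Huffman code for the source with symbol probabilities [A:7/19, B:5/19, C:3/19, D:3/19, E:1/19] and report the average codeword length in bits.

Huffman tree construction:
Combine smallest probabilities repeatedly
Resulting codes:
  A: 11 (length 2)
  B: 10 (length 2)
  C: 011 (length 3)
  D: 00 (length 2)
  E: 010 (length 3)
Average length = Σ p(s) × length(s) = 2.2105 bits


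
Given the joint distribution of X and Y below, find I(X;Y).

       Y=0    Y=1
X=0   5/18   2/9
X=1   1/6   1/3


H(X) = 1.0000, H(Y) = 0.9911, H(X,Y) = 1.9547
I(X;Y) = H(X) + H(Y) - H(X,Y) = 0.0364 bits


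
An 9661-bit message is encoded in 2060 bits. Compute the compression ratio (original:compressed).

Compression ratio = Original / Compressed
= 9661 / 2060 = 4.69:1


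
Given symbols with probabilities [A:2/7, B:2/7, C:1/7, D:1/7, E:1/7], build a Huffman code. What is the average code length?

Huffman tree construction:
Combine smallest probabilities repeatedly
Resulting codes:
  A: 01 (length 2)
  B: 10 (length 2)
  C: 110 (length 3)
  D: 111 (length 3)
  E: 00 (length 2)
Average length = Σ p(s) × length(s) = 2.2857 bits


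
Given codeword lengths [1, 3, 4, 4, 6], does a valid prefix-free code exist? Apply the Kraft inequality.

Kraft inequality: Σ 2^(-l_i) ≤ 1 for prefix-free code
Calculating: 2^(-1) + 2^(-3) + 2^(-4) + 2^(-4) + 2^(-6)
= 0.5 + 0.125 + 0.0625 + 0.0625 + 0.015625
= 0.7656
Since 0.7656 ≤ 1, prefix-free code exists


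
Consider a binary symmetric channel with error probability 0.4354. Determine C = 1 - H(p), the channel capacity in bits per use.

For BSC with error probability p:
C = 1 - H(p) where H(p) is binary entropy
H(0.4354) = -0.4354 × log₂(0.4354) - 0.5646 × log₂(0.5646)
H(p) = 0.9879
C = 1 - 0.9879 = 0.0121 bits/use


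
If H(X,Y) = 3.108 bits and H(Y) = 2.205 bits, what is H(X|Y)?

Chain rule: H(X,Y) = H(X|Y) + H(Y)
H(X|Y) = H(X,Y) - H(Y) = 3.108 - 2.205 = 0.903 bits


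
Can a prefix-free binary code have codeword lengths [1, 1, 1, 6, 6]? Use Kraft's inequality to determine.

Kraft inequality: Σ 2^(-l_i) ≤ 1 for prefix-free code
Calculating: 2^(-1) + 2^(-1) + 2^(-1) + 2^(-6) + 2^(-6)
= 0.5 + 0.5 + 0.5 + 0.015625 + 0.015625
= 1.5312
Since 1.5312 > 1, prefix-free code does not exist


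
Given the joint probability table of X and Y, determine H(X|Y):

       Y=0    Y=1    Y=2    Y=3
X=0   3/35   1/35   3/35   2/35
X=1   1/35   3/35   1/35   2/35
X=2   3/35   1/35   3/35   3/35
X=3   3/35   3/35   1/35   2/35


H(X|Y) = Σ_y p(y) H(X|Y=y)
  p(Y=0) = 2/7, H(X|Y=0) = 1.8955
  p(Y=1) = 8/35, H(X|Y=1) = 1.8113
  p(Y=2) = 8/35, H(X|Y=2) = 1.8113
  p(Y=3) = 9/35, H(X|Y=3) = 1.9749
H(X|Y) = 0.2857×1.8955 + 0.2286×1.8113 + 0.2286×1.8113 + 0.2571×1.9749 = 1.8774 bits


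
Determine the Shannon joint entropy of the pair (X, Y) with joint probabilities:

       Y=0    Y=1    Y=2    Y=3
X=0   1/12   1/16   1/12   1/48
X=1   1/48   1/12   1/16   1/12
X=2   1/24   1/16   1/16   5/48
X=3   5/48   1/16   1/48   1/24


H(X,Y) = -Σ p(x,y) log₂ p(x,y)
  p(0,0)=1/12: -0.0833 × log₂(0.0833) = 0.2987
  p(0,1)=1/16: -0.0625 × log₂(0.0625) = 0.2500
  p(0,2)=1/12: -0.0833 × log₂(0.0833) = 0.2987
  p(0,3)=1/48: -0.0208 × log₂(0.0208) = 0.1164
  p(1,0)=1/48: -0.0208 × log₂(0.0208) = 0.1164
  p(1,1)=1/12: -0.0833 × log₂(0.0833) = 0.2987
  p(1,2)=1/16: -0.0625 × log₂(0.0625) = 0.2500
  p(1,3)=1/12: -0.0833 × log₂(0.0833) = 0.2987
  p(2,0)=1/24: -0.0417 × log₂(0.0417) = 0.1910
  p(2,1)=1/16: -0.0625 × log₂(0.0625) = 0.2500
  p(2,2)=1/16: -0.0625 × log₂(0.0625) = 0.2500
  p(2,3)=5/48: -0.1042 × log₂(0.1042) = 0.3399
  p(3,0)=5/48: -0.1042 × log₂(0.1042) = 0.3399
  p(3,1)=1/16: -0.0625 × log₂(0.0625) = 0.2500
  p(3,2)=1/48: -0.0208 × log₂(0.0208) = 0.1164
  p(3,3)=1/24: -0.0417 × log₂(0.0417) = 0.1910
H(X,Y) = 3.8559 bits


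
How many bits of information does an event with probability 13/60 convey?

Information content I(x) = -log₂(p(x))
I = -log₂(13/60) = -log₂(0.2167)
I = 2.2065 bits


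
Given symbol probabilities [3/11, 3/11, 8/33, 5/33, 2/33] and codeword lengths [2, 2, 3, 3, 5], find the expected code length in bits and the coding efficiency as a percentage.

Average length L = Σ p_i × l_i = 2.5758 bits
Entropy H = 2.1757 bits
Efficiency η = H/L × 100% = 84.47%


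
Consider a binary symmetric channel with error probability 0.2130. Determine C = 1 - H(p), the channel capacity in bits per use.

For BSC with error probability p:
C = 1 - H(p) where H(p) is binary entropy
H(0.2130) = -0.2130 × log₂(0.2130) - 0.7870 × log₂(0.7870)
H(p) = 0.7472
C = 1 - 0.7472 = 0.2528 bits/use


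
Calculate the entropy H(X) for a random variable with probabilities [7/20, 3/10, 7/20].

H(X) = -Σ p(x) log₂ p(x)
  -7/20 × log₂(7/20) = 0.5301
  -3/10 × log₂(3/10) = 0.5211
  -7/20 × log₂(7/20) = 0.5301
H(X) = 1.5813 bits


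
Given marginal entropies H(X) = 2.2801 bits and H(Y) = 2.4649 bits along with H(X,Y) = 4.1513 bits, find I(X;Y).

I(X;Y) = H(X) + H(Y) - H(X,Y)
I(X;Y) = 2.2801 + 2.4649 - 4.1513 = 0.5937 bits


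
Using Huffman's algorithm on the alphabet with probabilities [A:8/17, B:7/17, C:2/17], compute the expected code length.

Huffman tree construction:
Combine smallest probabilities repeatedly
Resulting codes:
  A: 0 (length 1)
  B: 11 (length 2)
  C: 10 (length 2)
Average length = Σ p(s) × length(s) = 1.5294 bits


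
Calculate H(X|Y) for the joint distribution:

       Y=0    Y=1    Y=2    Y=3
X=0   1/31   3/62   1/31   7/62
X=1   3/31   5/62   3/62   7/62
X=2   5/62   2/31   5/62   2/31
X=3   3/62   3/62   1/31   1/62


H(X|Y) = Σ_y p(y) H(X|Y=y)
  p(Y=0) = 8/31, H(X|Y=0) = 1.8829
  p(Y=1) = 15/62, H(X|Y=1) = 1.9656
  p(Y=2) = 6/31, H(X|Y=2) = 1.8879
  p(Y=3) = 19/62, H(X|Y=3) = 1.7583
H(X|Y) = 0.2581×1.8829 + 0.2419×1.9656 + 0.1935×1.8879 + 0.3065×1.7583 = 1.8657 bits


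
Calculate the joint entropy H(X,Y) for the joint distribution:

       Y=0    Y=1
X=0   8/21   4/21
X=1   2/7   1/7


H(X,Y) = -Σ p(x,y) log₂ p(x,y)
  p(0,0)=8/21: -0.3810 × log₂(0.3810) = 0.5304
  p(0,1)=4/21: -0.1905 × log₂(0.1905) = 0.4557
  p(1,0)=2/7: -0.2857 × log₂(0.2857) = 0.5164
  p(1,1)=1/7: -0.1429 × log₂(0.1429) = 0.4011
H(X,Y) = 1.9035 bits


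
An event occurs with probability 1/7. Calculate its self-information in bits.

Information content I(x) = -log₂(p(x))
I = -log₂(1/7) = -log₂(0.1429)
I = 2.8074 bits


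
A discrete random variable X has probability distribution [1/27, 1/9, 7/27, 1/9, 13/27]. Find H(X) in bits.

H(X) = -Σ p(x) log₂ p(x)
  -1/27 × log₂(1/27) = 0.1761
  -1/9 × log₂(1/9) = 0.3522
  -7/27 × log₂(7/27) = 0.5049
  -1/9 × log₂(1/9) = 0.3522
  -13/27 × log₂(13/27) = 0.5077
H(X) = 1.8931 bits


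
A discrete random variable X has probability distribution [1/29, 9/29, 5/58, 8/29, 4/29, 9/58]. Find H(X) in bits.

H(X) = -Σ p(x) log₂ p(x)
  -1/29 × log₂(1/29) = 0.1675
  -9/29 × log₂(9/29) = 0.5239
  -5/58 × log₂(5/58) = 0.3048
  -8/29 × log₂(8/29) = 0.5125
  -4/29 × log₂(4/29) = 0.3942
  -9/58 × log₂(9/58) = 0.4171
H(X) = 2.3201 bits


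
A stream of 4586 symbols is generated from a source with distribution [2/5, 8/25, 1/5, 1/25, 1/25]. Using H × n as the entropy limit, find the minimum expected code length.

Entropy H = 1.8907 bits/symbol
Minimum bits = H × n = 1.8907 × 4586
= 8670.75 bits


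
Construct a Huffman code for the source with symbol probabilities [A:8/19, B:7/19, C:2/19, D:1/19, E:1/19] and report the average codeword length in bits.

Huffman tree construction:
Combine smallest probabilities repeatedly
Resulting codes:
  A: 0 (length 1)
  B: 11 (length 2)
  C: 100 (length 3)
  D: 1010 (length 4)
  E: 1011 (length 4)
Average length = Σ p(s) × length(s) = 1.8947 bits


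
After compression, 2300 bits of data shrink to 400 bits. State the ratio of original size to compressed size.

Compression ratio = Original / Compressed
= 2300 / 400 = 5.75:1


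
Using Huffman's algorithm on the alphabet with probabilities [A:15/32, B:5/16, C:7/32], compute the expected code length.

Huffman tree construction:
Combine smallest probabilities repeatedly
Resulting codes:
  A: 0 (length 1)
  B: 11 (length 2)
  C: 10 (length 2)
Average length = Σ p(s) × length(s) = 1.5312 bits


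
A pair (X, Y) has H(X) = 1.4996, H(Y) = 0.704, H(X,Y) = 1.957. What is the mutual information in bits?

I(X;Y) = H(X) + H(Y) - H(X,Y)
I(X;Y) = 1.4996 + 0.704 - 1.957 = 0.2466 bits


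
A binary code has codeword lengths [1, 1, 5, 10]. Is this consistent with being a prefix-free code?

Kraft inequality: Σ 2^(-l_i) ≤ 1 for prefix-free code
Calculating: 2^(-1) + 2^(-1) + 2^(-5) + 2^(-10)
= 0.5 + 0.5 + 0.03125 + 0.0009765625
= 1.0322
Since 1.0322 > 1, prefix-free code does not exist


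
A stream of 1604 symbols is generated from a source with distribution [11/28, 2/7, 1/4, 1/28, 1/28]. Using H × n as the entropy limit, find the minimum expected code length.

Entropy H = 1.8893 bits/symbol
Minimum bits = H × n = 1.8893 × 1604
= 3030.45 bits


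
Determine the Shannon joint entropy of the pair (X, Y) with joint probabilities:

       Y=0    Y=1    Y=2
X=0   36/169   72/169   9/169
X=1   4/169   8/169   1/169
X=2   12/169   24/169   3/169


H(X,Y) = -Σ p(x,y) log₂ p(x,y)
  p(0,0)=36/169: -0.2130 × log₂(0.2130) = 0.4752
  p(0,1)=72/169: -0.4260 × log₂(0.4260) = 0.5244
  p(0,2)=9/169: -0.0533 × log₂(0.0533) = 0.2253
  p(1,0)=4/169: -0.0237 × log₂(0.0237) = 0.1278
  p(1,1)=8/169: -0.0473 × log₂(0.0473) = 0.2083
  p(1,2)=1/169: -0.0059 × log₂(0.0059) = 0.0438
  p(2,0)=12/169: -0.0710 × log₂(0.0710) = 0.2710
  p(2,1)=24/169: -0.1420 × log₂(0.1420) = 0.3999
  p(2,2)=3/169: -0.0178 × log₂(0.0178) = 0.1032
H(X,Y) = 2.3790 bits


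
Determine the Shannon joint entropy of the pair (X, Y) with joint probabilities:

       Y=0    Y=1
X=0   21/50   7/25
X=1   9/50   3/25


H(X,Y) = -Σ p(x,y) log₂ p(x,y)
  p(0,0)=21/50: -0.4200 × log₂(0.4200) = 0.5256
  p(0,1)=7/25: -0.2800 × log₂(0.2800) = 0.5142
  p(1,0)=9/50: -0.1800 × log₂(0.1800) = 0.4453
  p(1,1)=3/25: -0.1200 × log₂(0.1200) = 0.3671
H(X,Y) = 1.8522 bits


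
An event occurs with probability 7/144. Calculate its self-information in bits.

Information content I(x) = -log₂(p(x))
I = -log₂(7/144) = -log₂(0.0486)
I = 4.3626 bits


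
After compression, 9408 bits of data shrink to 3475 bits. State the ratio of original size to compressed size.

Compression ratio = Original / Compressed
= 9408 / 3475 = 2.71:1


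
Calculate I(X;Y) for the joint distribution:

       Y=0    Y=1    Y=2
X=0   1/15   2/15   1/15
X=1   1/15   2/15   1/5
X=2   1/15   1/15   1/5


H(X) = 1.5656, H(Y) = 1.5058, H(X,Y) = 3.0062
I(X;Y) = H(X) + H(Y) - H(X,Y) = 0.0652 bits
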